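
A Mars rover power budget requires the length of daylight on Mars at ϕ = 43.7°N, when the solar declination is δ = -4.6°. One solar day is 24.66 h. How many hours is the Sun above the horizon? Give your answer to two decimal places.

11.73 h

cos h₀ = −tan ϕ · tan δ = −tan(+43.7°) × tan(-4.600°) = 0.0769, so h₀ = 1.4938 rad = 85.59°.
Daylight = 2h₀/(2π) × 24.66 h = (1.4938/π) × 24.66 = 11.73 h.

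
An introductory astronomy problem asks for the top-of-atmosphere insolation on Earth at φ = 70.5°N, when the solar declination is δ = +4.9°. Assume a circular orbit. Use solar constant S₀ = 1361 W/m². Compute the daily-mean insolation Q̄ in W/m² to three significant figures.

cos H₀ = −tan(+70.5°) tan(+4.900°) = -0.2421, H₀ = 1.8153 rad.
Bracket: H₀ sin φ sin δ + cos φ cos δ sin H₀ = 1.8153×0.94264×0.08542 + 0.33381×0.99635×0.97025 = 0.146169 + 0.322697 = 0.468866.
Q̄ = (S₀/π) × [bracket] = (1361/π) × 0.468866 = 203.1 W/m².

Q̄ ≈ 203 W/m²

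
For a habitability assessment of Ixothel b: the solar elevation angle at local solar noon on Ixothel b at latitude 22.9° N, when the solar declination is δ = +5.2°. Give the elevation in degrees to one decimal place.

72.3°

At local noon the hour angle is zero, so the zenith angle equals |ϕ − δ| = |+22.9° − (+5.200°)| = 17.700°.
Elevation = 90° − 17.700° = 72.3°.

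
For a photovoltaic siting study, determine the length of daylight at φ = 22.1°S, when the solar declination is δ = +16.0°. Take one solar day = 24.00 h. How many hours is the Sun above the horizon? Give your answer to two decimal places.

11.11 h

cos H₀ = −tan φ · tan δ = −tan(-22.1°) × tan(+16.000°) = 0.1164, so H₀ = 1.4541 rad = 83.31°.
Daylight = 2H₀/(2π) × 24.00 h = (1.4541/π) × 24.00 = 11.11 h.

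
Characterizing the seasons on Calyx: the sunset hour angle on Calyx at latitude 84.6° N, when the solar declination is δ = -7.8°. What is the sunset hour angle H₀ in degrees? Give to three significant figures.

cos H₀ = −tan φ · tan δ = 1.4491 ≥ 1, so the host star never rises (polar night) and H₀ = 0.

H₀ = 0.00°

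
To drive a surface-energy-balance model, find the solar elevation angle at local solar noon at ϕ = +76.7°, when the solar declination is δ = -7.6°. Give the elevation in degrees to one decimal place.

5.7°

At local noon the hour angle is zero, so the zenith angle equals |ϕ − δ| = |+76.7° − (-7.600°)| = 84.300°.
Elevation = 90° − 84.300° = 5.7°.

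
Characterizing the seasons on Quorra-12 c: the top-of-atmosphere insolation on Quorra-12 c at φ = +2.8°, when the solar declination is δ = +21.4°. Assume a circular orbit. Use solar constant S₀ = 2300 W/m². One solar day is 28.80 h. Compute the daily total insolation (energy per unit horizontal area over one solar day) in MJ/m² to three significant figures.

72.7 MJ/m²

cos H₀ = −tan(+2.8°) tan(+21.400°) = -0.0192, H₀ = 1.5900 rad.
Bracket: H₀ sin φ sin δ + cos φ cos δ sin H₀ = 1.5900×0.04885×0.36488 + 0.99881×0.93106×0.99982 = 0.028341 + 0.929785 = 0.958126.
Q̄ = (S₀/π) × [bracket] = (2300/π) × 0.958126 = 701.46 W/m².
Daily total = Q̄ × 28.80 h × 3600 s/h = 701.46 × 28.80 × 3600 / 10⁶ = 72.73 MJ/m².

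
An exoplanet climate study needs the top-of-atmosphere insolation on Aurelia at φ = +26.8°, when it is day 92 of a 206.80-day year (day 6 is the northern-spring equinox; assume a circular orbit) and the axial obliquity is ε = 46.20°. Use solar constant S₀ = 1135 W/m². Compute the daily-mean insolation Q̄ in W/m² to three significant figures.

Q̄ ≈ 399 W/m²

Solar longitude: λ_s = 360° × (92 − 6)/206.80 = 149.710°.
sin δ = sin 46.20° × sin 149.710° = 0.36404, so δ = +21.349°.
cos H₀ = −tan(+26.8°) tan(+21.349°) = -0.1974, H₀ = 1.7695 rad.
Bracket: H₀ sin φ sin δ + cos φ cos δ sin H₀ = 1.7695×0.45088×0.36404 + 0.89259×0.93138×0.98032 = 0.290443 + 0.814980 = 1.105423.
Q̄ = (S₀/π) × [bracket] = (1135/π) × 1.105423 = 399.4 W/m².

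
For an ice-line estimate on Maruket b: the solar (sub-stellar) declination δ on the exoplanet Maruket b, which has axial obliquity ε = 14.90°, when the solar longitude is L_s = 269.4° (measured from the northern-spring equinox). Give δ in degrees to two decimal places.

δ = -14.90°

sin δ = sin ε · sin L_s = sin 14.90° × sin 269.4° = -0.257119.
δ = arcsin(-0.257119) = -14.90°.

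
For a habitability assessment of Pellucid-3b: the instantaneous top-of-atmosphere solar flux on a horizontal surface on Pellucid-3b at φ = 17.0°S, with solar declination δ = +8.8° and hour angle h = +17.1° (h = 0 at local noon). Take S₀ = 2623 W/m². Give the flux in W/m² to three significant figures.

2.25e+03 W/m²

cos θ_z = sin φ sin δ + cos φ cos δ cos h = -0.044729 + 0.903270 = 0.858541.
Flux = S₀ · cos θ_z = 2623 × 0.858541 = 2252 W/m².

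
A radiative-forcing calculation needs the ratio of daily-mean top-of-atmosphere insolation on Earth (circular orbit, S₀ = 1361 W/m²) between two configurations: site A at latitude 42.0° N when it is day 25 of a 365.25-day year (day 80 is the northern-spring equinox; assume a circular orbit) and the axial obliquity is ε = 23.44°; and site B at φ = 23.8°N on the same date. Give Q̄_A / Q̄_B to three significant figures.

— Configuration A (φ=+42.0°):
Solar longitude: λ_s = 360° × (25 − 80)/365.25 = -54.209°, i.e. -54.209° + 360° = 305.791°.
sin δ = sin 23.44° × sin 305.791° = -0.32267, so δ = -18.824°.
cos H₀ = −tan(+42.0°) tan(-18.824°) = 0.3070, H₀ = 1.2588 rad.
Bracket: H₀ sin φ sin δ + cos φ cos δ sin H₀ = 1.2588×0.66913×-0.32267 + 0.74314×0.94651×0.95173 = -0.271785 + 0.669437 = 0.397652.
Q̄ = (S₀/π) × [bracket] = (1361/π) × 0.397652 = 172.27 W/m².
— Configuration B (φ=+23.8°):
cos H₀ = −tan(+23.8°) tan(-18.824°) = 0.1504, H₀ = 1.4199 rad.
Bracket: H₀ sin φ sin δ + cos φ cos δ sin H₀ = 1.4199×0.40355×-0.32267 + 0.91496×0.94651×0.98863 = -0.184890 + 0.856172 = 0.671282.
Q̄ = (S₀/π) × [bracket] = (1361/π) × 0.671282 = 290.81 W/m².
Ratio Q̄_A / Q̄_B = 172.27 / 290.81 = 0.5924.

Q̄_A / Q̄_B ≈ 0.592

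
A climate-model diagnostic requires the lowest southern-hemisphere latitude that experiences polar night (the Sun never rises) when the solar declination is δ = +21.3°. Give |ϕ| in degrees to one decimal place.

|ϕ| = 68.7°

Polar night requires cos h₀ = −tan ϕ tan δ ≥ 1, i.e. tan ϕ tan δ ≤ −1.
The boundary is |tan ϕ| · |tan δ| = 1, so |ϕ| = 90° − |δ| = 90° − 21.3° = 68.7° in the southern hemisphere.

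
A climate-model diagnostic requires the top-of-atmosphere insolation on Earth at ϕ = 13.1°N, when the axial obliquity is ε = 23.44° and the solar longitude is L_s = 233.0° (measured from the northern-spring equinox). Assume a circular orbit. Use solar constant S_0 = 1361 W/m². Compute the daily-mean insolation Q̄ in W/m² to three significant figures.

Solar declination: sin δ = sin ε · sin L_s = sin 23.44° × sin 233.0° = -0.31769, so δ = -18.523°.
cos h₀ = −tan(+13.1°) tan(-18.523°) = 0.0780, h₀ = 1.4927 rad.
Bracket: h₀ sin ϕ sin δ + cos ϕ cos δ sin h₀ = 1.4927×0.22665×-0.31769 + 0.97398×0.94820×0.99696 = -0.107481 + 0.920720 = 0.813239.
Q̄ = (S_0/π) × [bracket] = (1361/π) × 0.813239 = 352.3 W/m².

Q̄ ≈ 352 W/m²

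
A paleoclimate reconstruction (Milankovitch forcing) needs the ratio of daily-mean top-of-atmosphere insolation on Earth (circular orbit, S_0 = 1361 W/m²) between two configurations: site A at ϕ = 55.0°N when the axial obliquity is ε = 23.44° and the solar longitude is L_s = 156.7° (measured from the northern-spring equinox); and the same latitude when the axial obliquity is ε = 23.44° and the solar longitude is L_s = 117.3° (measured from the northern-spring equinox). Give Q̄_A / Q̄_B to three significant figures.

— Configuration A (ϕ=+55.0°):
Solar declination: sin δ = sin ε · sin L_s = sin 23.44° × sin 156.7° = 0.15734, so δ = +9.053°.
cos h₀ = −tan(+55.0°) tan(+9.053°) = -0.2275, h₀ = 1.8004 rad.
Bracket: h₀ sin ϕ sin δ + cos ϕ cos δ sin h₀ = 1.8004×0.81915×0.15734 + 0.57358×0.98754×0.97377 = 0.232045 + 0.551576 = 0.783621.
Q̄ = (S_0/π) × [bracket] = (1361/π) × 0.783621 = 339.48 W/m².
— Configuration B (ϕ=+55.0°):
Solar declination: sin δ = sin ε · sin L_s = sin 23.44° × sin 117.3° = 0.35348, so δ = +20.700°.
cos h₀ = −tan(+55.0°) tan(+20.700°) = -0.5397, h₀ = 2.1408 rad.
Bracket: h₀ sin ϕ sin δ + cos ϕ cos δ sin h₀ = 2.1408×0.81915×0.35348 + 0.57358×0.93544×0.84188 = 0.619875 + 0.451710 = 1.071585.
Q̄ = (S_0/π) × [bracket] = (1361/π) × 1.071585 = 464.23 W/m².
Ratio Q̄_A / Q̄_B = 339.48 / 464.23 = 0.7313.

Q̄_A / Q̄_B ≈ 0.731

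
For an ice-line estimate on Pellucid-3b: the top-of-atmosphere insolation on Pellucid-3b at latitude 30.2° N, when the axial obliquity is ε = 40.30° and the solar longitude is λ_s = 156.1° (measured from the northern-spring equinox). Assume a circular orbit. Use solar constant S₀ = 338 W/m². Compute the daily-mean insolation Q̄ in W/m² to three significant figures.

Q̄ ≈ 113 W/m²

Solar declination: sin δ = sin ε · sin λ_s = sin 40.30° × sin 156.1° = 0.26204, so δ = +15.191°.
cos H₀ = −tan(+30.2°) tan(+15.191°) = -0.1580, H₀ = 1.7295 rad.
Bracket: H₀ sin φ sin δ + cos φ cos δ sin H₀ = 1.7295×0.50302×0.26204 + 0.86427×0.96506×0.98743 = 0.227968 + 0.823588 = 1.051556.
Q̄ = (S₀/π) × [bracket] = (338/π) × 1.051556 = 113.1 W/m².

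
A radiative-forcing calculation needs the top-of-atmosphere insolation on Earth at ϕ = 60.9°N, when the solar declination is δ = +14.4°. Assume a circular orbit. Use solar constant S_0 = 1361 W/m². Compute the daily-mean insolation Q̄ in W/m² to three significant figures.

Q̄ ≈ 374 W/m²

cos h₀ = −tan(+60.9°) tan(+14.400°) = -0.4613, h₀ = 2.0503 rad.
Bracket: h₀ sin ϕ sin δ + cos ϕ cos δ sin h₀ = 2.0503×0.87377×0.24869 + 0.48634×0.96858×0.88724 = 0.445526 + 0.417943 = 0.863469.
Q̄ = (S_0/π) × [bracket] = (1361/π) × 0.863469 = 374.1 W/m².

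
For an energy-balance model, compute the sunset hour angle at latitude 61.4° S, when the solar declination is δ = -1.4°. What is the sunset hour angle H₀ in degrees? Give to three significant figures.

H₀ = 92.6°

cos H₀ = −tan φ · tan δ = −tan(-61.4°) × tan(-1.400°) = -0.0448, so H₀ = 1.6156 rad = 92.57°.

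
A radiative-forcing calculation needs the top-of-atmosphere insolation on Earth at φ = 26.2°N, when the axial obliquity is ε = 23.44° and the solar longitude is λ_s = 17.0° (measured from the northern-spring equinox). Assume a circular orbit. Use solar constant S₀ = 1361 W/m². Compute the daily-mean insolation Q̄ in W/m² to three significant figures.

Q̄ ≈ 422 W/m²

Solar declination: sin δ = sin ε · sin λ_s = sin 23.44° × sin 17.0° = 0.11630, so δ = +6.679°.
cos H₀ = −tan(+26.2°) tan(+6.679°) = -0.0576, H₀ = 1.6284 rad.
Bracket: H₀ sin φ sin δ + cos φ cos δ sin H₀ = 1.6284×0.44151×0.11630 + 0.89726×0.99321×0.99834 = 0.083614 + 0.889688 = 0.973302.
Q̄ = (S₀/π) × [bracket] = (1361/π) × 0.973302 = 421.7 W/m².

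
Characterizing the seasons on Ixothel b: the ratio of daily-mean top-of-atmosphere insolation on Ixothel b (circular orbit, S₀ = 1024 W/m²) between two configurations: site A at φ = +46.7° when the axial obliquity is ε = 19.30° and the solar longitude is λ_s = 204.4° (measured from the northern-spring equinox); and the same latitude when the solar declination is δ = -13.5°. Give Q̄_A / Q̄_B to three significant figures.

Q̄_A / Q̄_B ≈ 1.26

— Configuration A (φ=+46.7°):
Solar declination: sin δ = sin ε · sin λ_s = sin 19.30° × sin 204.4° = -0.13654, so δ = -7.848°.
cos H₀ = −tan(+46.7°) tan(-7.848°) = 0.1463, H₀ = 1.4240 rad.
Bracket: H₀ sin φ sin δ + cos φ cos δ sin H₀ = 1.4240×0.72777×-0.13654 + 0.68582×0.99063×0.98925 = -0.141502 + 0.672090 = 0.530588.
Q̄ = (S₀/π) × [bracket] = (1024/π) × 0.530588 = 172.94 W/m².
— Configuration B (φ=+46.7°):
cos H₀ = −tan(+46.7°) tan(-13.500°) = 0.2548, H₀ = 1.3132 rad.
Bracket: H₀ sin φ sin δ + cos φ cos δ sin H₀ = 1.3132×0.72777×-0.23345 + 0.68582×0.97237×0.96700 = -0.223110 + 0.644864 = 0.421754.
Q̄ = (S₀/π) × [bracket] = (1024/π) × 0.421754 = 137.47 W/m².
Ratio Q̄_A / Q̄_B = 172.94 / 137.47 = 1.258.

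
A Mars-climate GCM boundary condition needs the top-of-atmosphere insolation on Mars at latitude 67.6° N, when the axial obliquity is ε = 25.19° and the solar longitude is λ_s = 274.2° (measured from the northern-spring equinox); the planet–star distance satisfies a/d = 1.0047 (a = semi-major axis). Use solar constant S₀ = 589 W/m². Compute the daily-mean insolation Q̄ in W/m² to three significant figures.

Q̄ ≈ 0.00 W/m²

Solar declination: sin δ = sin ε · sin λ_s = sin 25.19° × sin 274.2° = -0.42448, so δ = -25.118°.
cos H₀ = −tan(+67.6°) tan(-25.118°) = 1.1374 ≥ 1 ⇒ polar night, H₀ = 0 and Q̄ = 0.
Inverse-square distance factor (a/d)² = 1.0047² = 1.009422.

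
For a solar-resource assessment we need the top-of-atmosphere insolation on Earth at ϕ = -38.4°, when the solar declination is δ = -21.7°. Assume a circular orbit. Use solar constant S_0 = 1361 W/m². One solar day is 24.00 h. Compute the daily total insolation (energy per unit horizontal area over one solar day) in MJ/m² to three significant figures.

42.1 MJ/m²

cos h₀ = −tan(-38.4°) tan(-21.700°) = -0.3154, h₀ = 1.8917 rad.
Bracket: h₀ sin ϕ sin δ + cos ϕ cos δ sin h₀ = 1.8917×-0.62115×-0.36975 + 0.78369×0.92913×0.94896 = 0.434467 + 0.690985 = 1.125452.
Q̄ = (S_0/π) × [bracket] = (1361/π) × 1.125452 = 487.57 W/m².
Daily total = Q̄ × 24.00 h × 3600 s/h = 487.57 × 24.00 × 3600 / 10⁶ = 42.13 MJ/m².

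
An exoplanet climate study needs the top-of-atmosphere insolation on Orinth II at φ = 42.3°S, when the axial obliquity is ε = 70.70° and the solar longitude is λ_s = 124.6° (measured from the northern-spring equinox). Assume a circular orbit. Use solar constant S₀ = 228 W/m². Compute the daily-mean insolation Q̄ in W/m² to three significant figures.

Q̄ ≈ 0.00 W/m²

Solar declination: sin δ = sin ε · sin λ_s = sin 70.70° × sin 124.6° = 0.77688, so δ = +50.976°.
cos H₀ = −tan(-42.3°) tan(+50.976°) = 1.1227 ≥ 1 ⇒ polar night, H₀ = 0 and Q̄ = 0.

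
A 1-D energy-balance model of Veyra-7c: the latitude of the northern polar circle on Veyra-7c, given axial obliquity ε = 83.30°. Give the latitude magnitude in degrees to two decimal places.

The polar circle is the lowest latitude that experiences at least one full rotation of continuous daylight at the northern-summer solstice; it lies at |φ| = 90° − ε = 90° − 83.30° = 6.70°.

6.70°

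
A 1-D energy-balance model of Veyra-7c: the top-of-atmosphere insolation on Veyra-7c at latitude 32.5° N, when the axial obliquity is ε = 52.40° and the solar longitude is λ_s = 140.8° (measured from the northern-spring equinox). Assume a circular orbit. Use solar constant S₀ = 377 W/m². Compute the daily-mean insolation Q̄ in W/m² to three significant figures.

Solar declination: sin δ = sin ε · sin λ_s = sin 52.40° × sin 140.8° = 0.50075, so δ = +30.050°.
cos H₀ = −tan(+32.5°) tan(+30.050°) = -0.3685, H₀ = 1.9482 rad.
Bracket: H₀ sin φ sin δ + cos φ cos δ sin H₀ = 1.9482×0.53730×0.50075 + 0.84339×0.86559×0.92961 = 0.524169 + 0.678643 = 1.202812.
Q̄ = (S₀/π) × [bracket] = (377/π) × 1.202812 = 144.3 W/m².

Q̄ ≈ 144 W/m²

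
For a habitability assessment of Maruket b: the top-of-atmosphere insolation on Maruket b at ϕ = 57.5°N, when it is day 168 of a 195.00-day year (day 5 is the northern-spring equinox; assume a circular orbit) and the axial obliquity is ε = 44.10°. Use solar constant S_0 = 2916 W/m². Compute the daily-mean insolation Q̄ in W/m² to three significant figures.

Solar longitude: L_s = 360° × (168 − 5)/195.00 = 300.923°.
sin δ = sin 44.10° × sin 300.923° = -0.59699, so δ = -36.655°.
cos h₀ = −tan(+57.5°) tan(-36.655°) = 1.1681 ≥ 1 ⇒ polar night, h₀ = 0 and Q̄ = 0.

Q̄ ≈ 0.00 W/m²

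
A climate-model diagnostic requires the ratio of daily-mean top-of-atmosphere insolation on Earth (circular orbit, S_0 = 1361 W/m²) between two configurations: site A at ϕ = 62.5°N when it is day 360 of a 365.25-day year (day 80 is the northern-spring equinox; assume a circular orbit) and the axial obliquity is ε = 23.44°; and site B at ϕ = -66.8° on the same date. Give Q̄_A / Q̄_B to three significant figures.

— Configuration A (ϕ=+62.5°):
Solar longitude: L_s = 360° × (360 − 80)/365.25 = 275.975°.
sin δ = sin 23.44° × sin 275.975° = -0.39563, so δ = -23.305°.
cos h₀ = −tan(+62.5°) tan(-23.305°) = 0.8275, h₀ = 0.5961 rad.
Bracket: h₀ sin ϕ sin δ + cos ϕ cos δ sin h₀ = 0.5961×0.88701×-0.39563 + 0.46175×0.91841×0.56145 = -0.209188 + 0.238097 = 0.028909.
Q̄ = (S_0/π) × [bracket] = (1361/π) × 0.028909 = 12.524 W/m².
— Configuration B (ϕ=-66.8°):
cos h₀ = −tan(-66.8°) tan(-23.305°) = -1.0051 ≤ −1 ⇒ polar day, h₀ = π.
Bracket: h₀ sin ϕ sin δ + cos ϕ cos δ sin h₀ = 3.1416×-0.91914×-0.39563 + 0.39394×0.91841×0.00000 = 1.142409 + 0.000000 = 1.142409.
Q̄ = (S_0/π) × [bracket] = (1361/π) × 1.142409 = 494.91 W/m².
Ratio Q̄_A / Q̄_B = 12.524 / 494.91 = 0.02531.

Q̄_A / Q̄_B ≈ 0.0253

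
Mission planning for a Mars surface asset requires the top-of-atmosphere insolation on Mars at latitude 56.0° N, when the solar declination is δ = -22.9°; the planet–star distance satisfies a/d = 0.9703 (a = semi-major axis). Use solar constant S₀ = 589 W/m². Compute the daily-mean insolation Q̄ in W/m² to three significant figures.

cos H₀ = −tan(+56.0°) tan(-22.900°) = 0.6263, H₀ = 0.8941 rad.
Bracket: H₀ sin φ sin δ + cos φ cos δ sin H₀ = 0.8941×0.82904×-0.38912 + 0.55919×0.92119×0.77962 = -0.288433 + 0.401598 = 0.113165.
Inverse-square distance factor (a/d)² = 0.9703² = 0.941482.
Q̄ = (S₀/π) × 0.941482 × [bracket] = (589/π) × 0.941482 × 0.113165 = 19.98 W/m².

Q̄ ≈ 20.0 W/m²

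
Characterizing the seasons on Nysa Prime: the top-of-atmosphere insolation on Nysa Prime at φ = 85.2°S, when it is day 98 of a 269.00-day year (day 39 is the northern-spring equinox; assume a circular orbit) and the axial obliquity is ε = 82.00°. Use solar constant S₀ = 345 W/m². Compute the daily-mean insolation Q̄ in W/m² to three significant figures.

Q̄ ≈ 0.00 W/m²

Solar longitude: λ_s = 360° × (98 − 39)/269.00 = 78.959°.
sin δ = sin 82.00° × sin 78.959° = 0.97194, so δ = +76.395°.
cos H₀ = −tan(-85.2°) tan(+76.395°) = 49.2044 ≥ 1 ⇒ polar night, H₀ = 0 and Q̄ = 0.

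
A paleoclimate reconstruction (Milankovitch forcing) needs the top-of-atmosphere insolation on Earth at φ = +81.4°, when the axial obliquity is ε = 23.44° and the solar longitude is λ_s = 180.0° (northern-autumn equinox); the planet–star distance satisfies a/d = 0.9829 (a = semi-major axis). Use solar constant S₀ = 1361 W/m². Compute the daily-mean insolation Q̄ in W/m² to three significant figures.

Solar declination: sin δ = sin ε · sin λ_s = sin 23.44° × sin 180.0° = 0.00000, so δ = +0.000°.
cos H₀ = −tan(+81.4°) tan(+0.000°) = -0.0000, H₀ = 1.5708 rad.
Bracket: H₀ sin φ sin δ + cos φ cos δ sin H₀ = 1.5708×0.98876×0.00000 + 0.14954×1.00000×1.00000 = 0.000000 + 0.149540 = 0.149540.
Inverse-square distance factor (a/d)² = 0.9829² = 0.966092.
Q̄ = (S₀/π) × 0.966092 × [bracket] = (1361/π) × 0.966092 × 0.149540 = 62.59 W/m².

Q̄ ≈ 62.6 W/m²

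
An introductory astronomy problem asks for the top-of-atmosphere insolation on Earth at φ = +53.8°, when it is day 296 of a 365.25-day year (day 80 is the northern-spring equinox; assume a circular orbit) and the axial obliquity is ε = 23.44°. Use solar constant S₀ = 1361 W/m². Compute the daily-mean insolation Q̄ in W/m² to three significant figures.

Q̄ ≈ 143 W/m²

Solar longitude: λ_s = 360° × (296 − 80)/365.25 = 212.895°.
sin δ = sin 23.44° × sin 212.895° = -0.21604, so δ = -12.477°.
cos H₀ = −tan(+53.8°) tan(-12.477°) = 0.3023, H₀ = 1.2637 rad.
Bracket: H₀ sin φ sin δ + cos φ cos δ sin H₀ = 1.2637×0.80696×-0.21604 + 0.59061×0.97638×0.95321 = -0.220308 + 0.549678 = 0.329370.
Q̄ = (S₀/π) × [bracket] = (1361/π) × 0.329370 = 142.7 W/m².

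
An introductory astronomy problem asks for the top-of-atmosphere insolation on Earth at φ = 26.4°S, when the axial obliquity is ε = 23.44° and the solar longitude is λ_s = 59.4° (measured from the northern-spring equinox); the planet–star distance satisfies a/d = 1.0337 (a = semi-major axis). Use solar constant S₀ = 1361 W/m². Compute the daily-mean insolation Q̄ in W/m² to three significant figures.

Solar declination: sin δ = sin ε · sin λ_s = sin 23.44° × sin 59.4° = 0.34239, so δ = +20.023°.
cos H₀ = −tan(-26.4°) tan(+20.023°) = 0.1809, H₀ = 1.3889 rad.
Bracket: H₀ sin φ sin δ + cos φ cos δ sin H₀ = 1.3889×-0.44464×0.34239 + 0.89571×0.93956×0.98350 = -0.211447 + 0.827687 = 0.616240.
Inverse-square distance factor (a/d)² = 1.0337² = 1.068536.
Q̄ = (S₀/π) × 1.068536 × [bracket] = (1361/π) × 1.068536 × 0.616240 = 285.3 W/m².

Q̄ ≈ 285 W/m²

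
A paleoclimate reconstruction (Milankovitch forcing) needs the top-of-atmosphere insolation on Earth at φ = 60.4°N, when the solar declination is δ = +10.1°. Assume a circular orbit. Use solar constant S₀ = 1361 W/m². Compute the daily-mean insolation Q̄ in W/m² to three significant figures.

Q̄ ≈ 325 W/m²

cos H₀ = −tan(+60.4°) tan(+10.100°) = -0.3136, H₀ = 1.8897 rad.
Bracket: H₀ sin φ sin δ + cos φ cos δ sin H₀ = 1.8897×0.86949×0.17537 + 0.49394×0.98450×0.94957 = 0.288146 + 0.461761 = 0.749907.
Q̄ = (S₀/π) × [bracket] = (1361/π) × 0.749907 = 324.9 W/m².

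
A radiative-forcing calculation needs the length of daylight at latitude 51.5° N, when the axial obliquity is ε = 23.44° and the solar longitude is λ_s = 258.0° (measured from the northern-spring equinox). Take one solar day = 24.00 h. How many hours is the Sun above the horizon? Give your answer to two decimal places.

Solar declination: sin δ = sin ε · sin λ_s = sin 23.44° × sin 258.0° = -0.38910, so δ = -22.898°.
cos H₀ = −tan φ · tan δ = −tan(+51.5°) × tan(-22.898°) = 0.5310, so H₀ = 1.0110 rad = 57.93°.
Daylight = 2H₀/(2π) × 24.00 h = (1.0110/π) × 24.00 = 7.72 h.

7.72 h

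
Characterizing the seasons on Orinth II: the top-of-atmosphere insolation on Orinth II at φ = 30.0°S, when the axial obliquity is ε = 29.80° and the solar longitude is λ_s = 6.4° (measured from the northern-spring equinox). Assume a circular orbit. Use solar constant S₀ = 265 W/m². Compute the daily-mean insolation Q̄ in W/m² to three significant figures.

Q̄ ≈ 69.3 W/m²

Solar declination: sin δ = sin ε · sin λ_s = sin 29.80° × sin 6.4° = 0.05540, so δ = +3.176°.
cos H₀ = −tan(-30.0°) tan(+3.176°) = 0.0320, H₀ = 1.5388 rad.
Bracket: H₀ sin φ sin δ + cos φ cos δ sin H₀ = 1.5388×-0.50000×0.05540 + 0.86603×0.99846×0.99949 = -0.042625 + 0.864255 = 0.821630.
Q̄ = (S₀/π) × [bracket] = (265/π) × 0.821630 = 69.31 W/m².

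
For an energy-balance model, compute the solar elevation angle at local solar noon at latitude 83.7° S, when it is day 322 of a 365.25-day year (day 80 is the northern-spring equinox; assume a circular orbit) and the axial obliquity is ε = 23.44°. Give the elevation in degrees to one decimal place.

26.1°

Solar longitude: λ_s = 360° × (322 − 80)/365.25 = 238.522°.
sin δ = sin 23.44° × sin 238.522° = -0.33925, so δ = -19.831°.
At local noon the hour angle is zero, so the zenith angle equals |φ − δ| = |-83.7° − (-19.831°)| = 63.869°.
Elevation = 90° − 63.869° = 26.1°.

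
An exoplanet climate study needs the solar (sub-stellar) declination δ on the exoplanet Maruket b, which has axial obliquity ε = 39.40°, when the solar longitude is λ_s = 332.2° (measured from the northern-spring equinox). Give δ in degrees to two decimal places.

δ = -17.22°

sin δ = sin ε · sin λ_s = sin 39.40° × sin 332.2° = -0.296030.
δ = arcsin(-0.296030) = -17.22°.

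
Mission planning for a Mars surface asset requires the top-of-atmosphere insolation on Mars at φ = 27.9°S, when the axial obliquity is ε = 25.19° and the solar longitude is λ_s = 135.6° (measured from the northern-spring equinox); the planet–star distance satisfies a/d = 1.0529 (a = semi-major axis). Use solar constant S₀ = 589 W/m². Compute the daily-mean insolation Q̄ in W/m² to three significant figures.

Solar declination: sin δ = sin ε · sin λ_s = sin 25.19° × sin 135.6° = 0.29779, so δ = +17.325°.
cos H₀ = −tan(-27.9°) tan(+17.325°) = 0.1652, H₀ = 1.4049 rad.
Bracket: H₀ sin φ sin δ + cos φ cos δ sin H₀ = 1.4049×-0.46793×0.29779 + 0.88377×0.95463×0.98627 = -0.195766 + 0.832090 = 0.636324.
Inverse-square distance factor (a/d)² = 1.0529² = 1.108598.
Q̄ = (S₀/π) × 1.108598 × [bracket] = (589/π) × 1.108598 × 0.636324 = 132.3 W/m².

Q̄ ≈ 132 W/m²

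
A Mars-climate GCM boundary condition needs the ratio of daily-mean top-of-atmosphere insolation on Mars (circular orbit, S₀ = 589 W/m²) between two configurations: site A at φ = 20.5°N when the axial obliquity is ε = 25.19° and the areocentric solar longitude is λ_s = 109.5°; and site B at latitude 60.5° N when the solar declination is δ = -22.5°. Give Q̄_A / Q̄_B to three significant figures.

— Configuration A (φ=+20.5°):
sin δ = sin 25.19° × sin 109.5° = 0.40121, so δ = +23.654°.
cos H₀ = −tan(+20.5°) tan(+23.654°) = -0.1638, H₀ = 1.7353 rad.
Bracket: H₀ sin φ sin δ + cos φ cos δ sin H₀ = 1.7353×0.35021×0.40121 + 0.93667×0.91599×0.98650 = 0.243823 + 0.846398 = 1.090221.
Q̄ = (S₀/π) × [bracket] = (589/π) × 1.090221 = 204.40 W/m².
— Configuration B (φ=+60.5°):
cos H₀ = −tan(+60.5°) tan(-22.500°) = 0.7321, H₀ = 0.7494 rad.
Bracket: H₀ sin φ sin δ + cos φ cos δ sin H₀ = 0.7494×0.87036×-0.38268 + 0.49242×0.92388×0.68118 = -0.249602 + 0.309894 = 0.060292.
Q̄ = (S₀/π) × [bracket] = (589/π) × 0.060292 = 11.304 W/m².
Ratio Q̄_A / Q̄_B = 204.40 / 11.304 = 18.08.

Q̄_A / Q̄_B ≈ 18.1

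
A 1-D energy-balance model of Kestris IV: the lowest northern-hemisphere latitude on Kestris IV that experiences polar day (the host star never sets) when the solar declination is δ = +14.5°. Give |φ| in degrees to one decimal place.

|φ| = 75.5°

Polar day requires cos H₀ = −tan φ tan δ ≤ −1, i.e. tan φ tan δ ≥ 1.
The boundary is |tan φ| · |tan δ| = 1, so |φ| = 90° − |δ| = 90° − 14.5° = 75.5° in the northern hemisphere.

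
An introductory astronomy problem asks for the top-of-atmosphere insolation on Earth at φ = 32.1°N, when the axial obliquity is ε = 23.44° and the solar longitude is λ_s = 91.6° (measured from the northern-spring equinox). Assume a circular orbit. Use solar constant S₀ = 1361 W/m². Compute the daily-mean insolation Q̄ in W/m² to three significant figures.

Solar declination: sin δ = sin ε · sin λ_s = sin 23.44° × sin 91.6° = 0.39763, so δ = +23.430°.
cos H₀ = −tan(+32.1°) tan(+23.430°) = -0.2719, H₀ = 1.8461 rad.
Bracket: H₀ sin φ sin δ + cos φ cos δ sin H₀ = 1.8461×0.53140×0.39763 + 0.84712×0.91754×0.96234 = 0.390082 + 0.747995 = 1.138077.
Q̄ = (S₀/π) × [bracket] = (1361/π) × 1.138077 = 493.0 W/m².

Q̄ ≈ 493 W/m²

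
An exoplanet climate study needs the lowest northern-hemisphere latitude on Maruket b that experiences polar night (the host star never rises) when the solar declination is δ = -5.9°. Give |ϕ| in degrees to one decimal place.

Polar night requires cos h₀ = −tan ϕ tan δ ≥ 1, i.e. tan ϕ tan δ ≤ −1.
The boundary is |tan ϕ| · |tan δ| = 1, so |ϕ| = 90° − |δ| = 90° − 5.9° = 84.1° in the northern hemisphere.

|ϕ| = 84.1°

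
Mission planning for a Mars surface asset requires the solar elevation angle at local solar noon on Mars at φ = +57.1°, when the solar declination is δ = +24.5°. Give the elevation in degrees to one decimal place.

57.4°

At local noon the hour angle is zero, so the zenith angle equals |φ − δ| = |+57.1° − (+24.500°)| = 32.600°.
Elevation = 90° − 32.600° = 57.4°.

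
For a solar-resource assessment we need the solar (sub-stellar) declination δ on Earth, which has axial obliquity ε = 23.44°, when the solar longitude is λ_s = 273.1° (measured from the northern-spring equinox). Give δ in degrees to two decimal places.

sin δ = sin ε · sin λ_s = sin 23.44° × sin 273.1° = -0.397206.
δ = arcsin(-0.397206) = -23.40°.

δ = -23.40°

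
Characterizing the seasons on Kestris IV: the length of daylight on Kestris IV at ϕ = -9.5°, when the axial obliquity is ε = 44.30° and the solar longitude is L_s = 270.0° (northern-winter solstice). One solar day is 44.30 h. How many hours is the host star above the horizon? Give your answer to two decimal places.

24.46 h

Solar declination: sin δ = sin ε · sin L_s = sin 44.30° × sin 270.0° = -0.69842, so δ = -44.300°.
cos h₀ = −tan ϕ · tan δ = −tan(-9.5°) × tan(-44.300°) = -0.1633, so h₀ = 1.7348 rad = 99.40°.
Daylight = 2h₀/(2π) × 44.30 h = (1.7348/π) × 44.30 = 24.46 h.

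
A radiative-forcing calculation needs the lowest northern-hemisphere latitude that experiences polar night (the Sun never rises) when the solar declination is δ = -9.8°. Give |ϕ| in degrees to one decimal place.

Polar night requires cos h₀ = −tan ϕ tan δ ≥ 1, i.e. tan ϕ tan δ ≤ −1.
The boundary is |tan ϕ| · |tan δ| = 1, so |ϕ| = 90° − |δ| = 90° − 9.8° = 80.2° in the northern hemisphere.

|ϕ| = 80.2°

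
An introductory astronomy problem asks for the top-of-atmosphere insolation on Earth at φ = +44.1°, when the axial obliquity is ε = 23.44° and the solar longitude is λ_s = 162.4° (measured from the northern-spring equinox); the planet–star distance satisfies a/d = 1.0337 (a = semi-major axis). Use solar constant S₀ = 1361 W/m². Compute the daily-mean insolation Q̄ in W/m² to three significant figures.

Q̄ ≈ 393 W/m²

Solar declination: sin δ = sin ε · sin λ_s = sin 23.44° × sin 162.4° = 0.12028, so δ = +6.908°.
cos H₀ = −tan(+44.1°) tan(+6.908°) = -0.1174, H₀ = 1.6885 rad.
Bracket: H₀ sin φ sin δ + cos φ cos δ sin H₀ = 1.6885×0.69591×0.12028 + 0.71813×0.99274×0.99308 = 0.141334 + 0.707983 = 0.849317.
Inverse-square distance factor (a/d)² = 1.0337² = 1.068536.
Q̄ = (S₀/π) × 1.068536 × [bracket] = (1361/π) × 1.068536 × 0.849317 = 393.2 W/m².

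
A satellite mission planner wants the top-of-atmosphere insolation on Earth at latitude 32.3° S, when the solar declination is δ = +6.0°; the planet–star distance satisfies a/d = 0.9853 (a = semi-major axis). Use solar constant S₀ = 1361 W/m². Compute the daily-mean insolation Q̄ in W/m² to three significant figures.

cos H₀ = −tan(-32.3°) tan(+6.000°) = 0.0664, H₀ = 1.5043 rad.
Bracket: H₀ sin φ sin δ + cos φ cos δ sin H₀ = 1.5043×-0.53435×0.10453 + 0.84526×0.99452×0.99779 = -0.084024 + 0.838770 = 0.754746.
Inverse-square distance factor (a/d)² = 0.9853² = 0.970816.
Q̄ = (S₀/π) × 0.970816 × [bracket] = (1361/π) × 0.970816 × 0.754746 = 317.4 W/m².

Q̄ ≈ 317 W/m²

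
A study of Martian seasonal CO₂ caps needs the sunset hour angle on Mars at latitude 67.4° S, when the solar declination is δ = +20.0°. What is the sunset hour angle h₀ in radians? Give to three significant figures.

h₀ = 0.507 rad

cos h₀ = −tan ϕ · tan δ = −tan(-67.4°) × tan(+20.000°) = 0.8744, so h₀ = 0.5066 rad = 29.03°.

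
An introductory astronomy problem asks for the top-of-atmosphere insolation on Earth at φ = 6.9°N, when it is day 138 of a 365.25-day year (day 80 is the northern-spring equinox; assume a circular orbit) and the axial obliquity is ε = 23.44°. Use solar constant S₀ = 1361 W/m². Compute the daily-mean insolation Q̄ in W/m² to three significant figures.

Q̄ ≈ 433 W/m²

Solar longitude: λ_s = 360° × (138 − 80)/365.25 = 57.166°.
sin δ = sin 23.44° × sin 57.166° = 0.33424, so δ = +19.526°.
cos H₀ = −tan(+6.9°) tan(+19.526°) = -0.0429, H₀ = 1.6137 rad.
Bracket: H₀ sin φ sin δ + cos φ cos δ sin H₀ = 1.6137×0.12014×0.33424 + 0.99276×0.94249×0.99908 = 0.064799 + 0.934806 = 0.999605.
Q̄ = (S₀/π) × [bracket] = (1361/π) × 0.999605 = 433.0 W/m².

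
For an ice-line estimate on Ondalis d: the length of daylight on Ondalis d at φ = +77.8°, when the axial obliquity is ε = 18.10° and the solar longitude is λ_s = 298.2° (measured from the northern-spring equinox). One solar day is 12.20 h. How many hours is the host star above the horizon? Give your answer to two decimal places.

Solar declination: sin δ = sin ε · sin λ_s = sin 18.10° × sin 298.2° = -0.27380, so δ = -15.891°.
cos H₀ = −tan φ · tan δ = 1.3167 ≥ 1, so the host star never rises (polar night) and H₀ = 0.
Daylight = 2H₀/(2π) × 12.20 h = (0.0000/π) × 12.20 = 0.00 h.

0.00 h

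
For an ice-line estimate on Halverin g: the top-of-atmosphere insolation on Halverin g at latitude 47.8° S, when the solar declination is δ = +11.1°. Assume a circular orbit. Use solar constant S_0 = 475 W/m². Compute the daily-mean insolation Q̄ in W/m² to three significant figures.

Q̄ ≈ 68.1 W/m²

cos h₀ = −tan(-47.8°) tan(+11.100°) = 0.2164, h₀ = 1.3527 rad.
Bracket: h₀ sin ϕ sin δ + cos ϕ cos δ sin h₀ = 1.3527×-0.74080×0.19252 + 0.67172×0.98129×0.97631 = -0.192920 + 0.643537 = 0.450617.
Q̄ = (S_0/π) × [bracket] = (475/π) × 0.450617 = 68.13 W/m².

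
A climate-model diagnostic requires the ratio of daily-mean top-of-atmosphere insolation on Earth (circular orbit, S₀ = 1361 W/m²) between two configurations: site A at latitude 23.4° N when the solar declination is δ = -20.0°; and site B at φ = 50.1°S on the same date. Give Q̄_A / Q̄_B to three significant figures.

Q̄_A / Q̄_B ≈ 0.615

— Configuration A (φ=+23.4°):
cos H₀ = −tan(+23.4°) tan(-20.000°) = 0.1575, H₀ = 1.4126 rad.
Bracket: H₀ sin φ sin δ + cos φ cos δ sin H₀ = 1.4126×0.39715×-0.34202 + 0.91775×0.93969×0.98752 = -0.191878 + 0.851638 = 0.659760.
Q̄ = (S₀/π) × [bracket] = (1361/π) × 0.659760 = 285.82 W/m².
— Configuration B (φ=-50.1°):
cos H₀ = −tan(-50.1°) tan(-20.000°) = -0.4353, H₀ = 2.0212 rad.
Bracket: H₀ sin φ sin δ + cos φ cos δ sin H₀ = 2.0212×-0.76717×-0.34202 + 0.64145×0.93969×0.90028 = 0.530338 + 0.542657 = 1.072995.
Q̄ = (S₀/π) × [bracket] = (1361/π) × 1.072995 = 464.84 W/m².
Ratio Q̄_A / Q̄_B = 285.82 / 464.84 = 0.6149.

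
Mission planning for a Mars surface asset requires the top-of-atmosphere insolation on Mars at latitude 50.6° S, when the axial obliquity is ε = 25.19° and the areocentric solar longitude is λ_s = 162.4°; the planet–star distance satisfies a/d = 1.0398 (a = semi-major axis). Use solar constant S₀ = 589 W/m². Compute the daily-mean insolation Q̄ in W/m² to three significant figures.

sin δ = sin 25.19° × sin 162.4° = 0.12870, so δ = +7.394°.
cos H₀ = −tan(-50.6°) tan(+7.394°) = 0.1580, H₀ = 1.4121 rad.
Bracket: H₀ sin φ sin δ + cos φ cos δ sin H₀ = 1.4121×-0.77273×0.12870 + 0.63473×0.99168×0.98744 = -0.140434 + 0.621543 = 0.481109.
Inverse-square distance factor (a/d)² = 1.0398² = 1.081184.
Q̄ = (S₀/π) × 1.081184 × [bracket] = (589/π) × 1.081184 × 0.481109 = 97.52 W/m².

Q̄ ≈ 97.5 W/m²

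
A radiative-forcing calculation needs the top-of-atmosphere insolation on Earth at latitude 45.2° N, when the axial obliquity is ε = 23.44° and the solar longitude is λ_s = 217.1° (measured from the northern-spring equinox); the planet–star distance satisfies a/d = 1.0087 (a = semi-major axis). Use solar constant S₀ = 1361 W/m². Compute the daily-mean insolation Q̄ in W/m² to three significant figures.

Solar declination: sin δ = sin ε · sin λ_s = sin 23.44° × sin 217.1° = -0.23995, so δ = -13.884°.
cos H₀ = −tan(+45.2°) tan(-13.884°) = 0.2489, H₀ = 1.3193 rad.
Bracket: H₀ sin φ sin δ + cos φ cos δ sin H₀ = 1.3193×0.70957×-0.23995 + 0.70463×0.97079×0.96853 = -0.224626 + 0.662521 = 0.437895.
Inverse-square distance factor (a/d)² = 1.0087² = 1.017476.
Q̄ = (S₀/π) × 1.017476 × [bracket] = (1361/π) × 1.017476 × 0.437895 = 193.0 W/m².

Q̄ ≈ 193 W/m²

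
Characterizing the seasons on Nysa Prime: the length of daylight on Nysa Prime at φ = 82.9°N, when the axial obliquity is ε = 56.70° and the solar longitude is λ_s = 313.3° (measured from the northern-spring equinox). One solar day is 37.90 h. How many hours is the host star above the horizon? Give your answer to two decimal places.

0.00 h

Solar declination: sin δ = sin ε · sin λ_s = sin 56.70° × sin 313.3° = -0.60828, so δ = -37.465°.
cos H₀ = −tan φ · tan δ = 6.1527 ≥ 1, so the host star never rises (polar night) and H₀ = 0.
Daylight = 2H₀/(2π) × 37.90 h = (0.0000/π) × 37.90 = 0.00 h.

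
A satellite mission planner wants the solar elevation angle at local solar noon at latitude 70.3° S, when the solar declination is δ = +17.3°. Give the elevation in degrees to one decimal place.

2.4°

At local noon the hour angle is zero, so the zenith angle equals |φ − δ| = |-70.3° − (+17.300°)| = 87.600°.
Elevation = 90° − 87.600° = 2.4°.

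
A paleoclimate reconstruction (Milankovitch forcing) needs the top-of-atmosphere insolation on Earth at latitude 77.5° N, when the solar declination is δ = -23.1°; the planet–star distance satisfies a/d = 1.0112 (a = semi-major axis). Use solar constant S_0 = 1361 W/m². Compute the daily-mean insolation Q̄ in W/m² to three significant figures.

Q̄ ≈ 0.00 W/m²

cos h₀ = −tan(+77.5°) tan(-23.100°) = 1.9240 ≥ 1 ⇒ polar night, h₀ = 0 and Q̄ = 0.
Inverse-square distance factor (a/d)² = 1.0112² = 1.022525.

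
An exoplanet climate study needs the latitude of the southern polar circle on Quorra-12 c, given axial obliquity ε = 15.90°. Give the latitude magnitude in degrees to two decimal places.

The polar circle is the lowest latitude that experiences at least one full rotation of continuous darkness at the northern-summer solstice; it lies at |φ| = 90° − ε = 90° − 15.90° = 74.10°.

74.10°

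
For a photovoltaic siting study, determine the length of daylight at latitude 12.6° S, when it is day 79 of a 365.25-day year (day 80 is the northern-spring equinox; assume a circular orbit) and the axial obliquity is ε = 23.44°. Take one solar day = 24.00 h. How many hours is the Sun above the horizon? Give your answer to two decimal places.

12.01 h

Solar longitude: λ_s = 360° × (79 − 80)/365.25 = -0.986°, i.e. -0.986° + 360° = 359.014°.
sin δ = sin 23.44° × sin 359.014° = -0.00684, so δ = -0.392°.
cos H₀ = −tan φ · tan δ = −tan(-12.6°) × tan(-0.392°) = -0.0015, so H₀ = 1.5723 rad = 90.09°.
Daylight = 2H₀/(2π) × 24.00 h = (1.5723/π) × 24.00 = 12.01 h.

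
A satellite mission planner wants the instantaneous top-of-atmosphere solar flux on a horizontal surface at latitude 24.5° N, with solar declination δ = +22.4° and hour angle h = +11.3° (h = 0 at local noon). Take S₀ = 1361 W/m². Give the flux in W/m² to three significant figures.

1.34e+03 W/m²

cos θ_z = sin φ sin δ + cos φ cos δ cos h = 0.158027 + 0.824992 = 0.983019.
Flux = S₀ · cos θ_z = 1361 × 0.983019 = 1338 W/m².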